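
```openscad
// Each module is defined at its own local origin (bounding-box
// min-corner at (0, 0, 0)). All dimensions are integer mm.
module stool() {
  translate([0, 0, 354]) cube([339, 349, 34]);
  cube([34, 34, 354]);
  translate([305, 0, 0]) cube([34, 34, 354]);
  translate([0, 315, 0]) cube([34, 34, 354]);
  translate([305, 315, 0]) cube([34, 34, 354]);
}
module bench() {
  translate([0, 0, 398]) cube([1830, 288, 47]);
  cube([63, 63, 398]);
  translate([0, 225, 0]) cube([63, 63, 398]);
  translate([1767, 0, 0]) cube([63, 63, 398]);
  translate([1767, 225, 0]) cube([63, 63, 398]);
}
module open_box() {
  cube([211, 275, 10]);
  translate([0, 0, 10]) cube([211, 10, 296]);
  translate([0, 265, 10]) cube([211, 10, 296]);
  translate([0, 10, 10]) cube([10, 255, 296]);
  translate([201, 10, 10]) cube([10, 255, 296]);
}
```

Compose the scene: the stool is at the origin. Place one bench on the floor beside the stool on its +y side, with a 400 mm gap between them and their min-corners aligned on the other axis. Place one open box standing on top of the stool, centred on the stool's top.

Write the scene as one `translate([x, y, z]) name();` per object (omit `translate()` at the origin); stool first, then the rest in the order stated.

stool();
translate([0, 749, 0]) bench();
translate([64, 37, 388]) open_box();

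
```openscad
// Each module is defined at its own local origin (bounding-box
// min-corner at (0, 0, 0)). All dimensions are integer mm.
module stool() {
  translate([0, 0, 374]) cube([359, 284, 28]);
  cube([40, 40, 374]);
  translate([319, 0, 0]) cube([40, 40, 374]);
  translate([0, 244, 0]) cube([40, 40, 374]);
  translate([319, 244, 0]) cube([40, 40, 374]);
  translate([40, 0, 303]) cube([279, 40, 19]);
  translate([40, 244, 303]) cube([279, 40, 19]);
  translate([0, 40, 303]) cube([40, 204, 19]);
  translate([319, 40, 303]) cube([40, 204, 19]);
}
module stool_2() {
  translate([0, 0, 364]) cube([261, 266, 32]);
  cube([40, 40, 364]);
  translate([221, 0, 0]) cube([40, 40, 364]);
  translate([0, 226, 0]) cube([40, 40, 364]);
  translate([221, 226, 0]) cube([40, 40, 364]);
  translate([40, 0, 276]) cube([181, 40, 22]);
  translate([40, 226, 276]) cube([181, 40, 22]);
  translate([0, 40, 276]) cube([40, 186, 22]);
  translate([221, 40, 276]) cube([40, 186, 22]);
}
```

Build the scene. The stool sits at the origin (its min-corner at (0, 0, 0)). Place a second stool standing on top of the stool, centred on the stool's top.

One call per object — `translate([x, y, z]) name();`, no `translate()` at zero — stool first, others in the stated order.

stool();
translate([49, 9, 402]) stool_2();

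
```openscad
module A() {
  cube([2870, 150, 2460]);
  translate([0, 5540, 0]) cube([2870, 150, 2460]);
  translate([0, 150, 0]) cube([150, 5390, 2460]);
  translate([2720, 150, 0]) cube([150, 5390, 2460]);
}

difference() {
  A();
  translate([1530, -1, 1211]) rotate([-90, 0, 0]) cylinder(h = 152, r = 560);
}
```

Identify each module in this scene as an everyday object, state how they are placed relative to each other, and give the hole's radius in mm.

The subtracted cylinder has r = 560 mm.

A is a house frame. The house frame has a circular hole through its front wall. The hole's radius is 560 mm.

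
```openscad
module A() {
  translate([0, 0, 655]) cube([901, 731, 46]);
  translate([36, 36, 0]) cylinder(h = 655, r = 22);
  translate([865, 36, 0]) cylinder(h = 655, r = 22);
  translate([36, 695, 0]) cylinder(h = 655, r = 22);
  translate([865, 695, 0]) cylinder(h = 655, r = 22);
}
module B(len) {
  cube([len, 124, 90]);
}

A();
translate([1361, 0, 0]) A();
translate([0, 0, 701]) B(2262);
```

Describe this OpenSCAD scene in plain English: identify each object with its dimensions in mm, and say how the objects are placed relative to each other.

A is a table with a 901×731 mm rectangular top, 46 mm thick, top surface at z = 701 mm, supported by four round legs of 44 mm diameter, each leg's bounding box inset 14 mm from the nearest pair of top edges, running from the floor.

B is a rectangular beam 2262 mm long (x), 124 mm deep (y), 90 mm thick (z).

The beam spans the tops of two tables placed 460 mm apart, resting at z = 701 mm.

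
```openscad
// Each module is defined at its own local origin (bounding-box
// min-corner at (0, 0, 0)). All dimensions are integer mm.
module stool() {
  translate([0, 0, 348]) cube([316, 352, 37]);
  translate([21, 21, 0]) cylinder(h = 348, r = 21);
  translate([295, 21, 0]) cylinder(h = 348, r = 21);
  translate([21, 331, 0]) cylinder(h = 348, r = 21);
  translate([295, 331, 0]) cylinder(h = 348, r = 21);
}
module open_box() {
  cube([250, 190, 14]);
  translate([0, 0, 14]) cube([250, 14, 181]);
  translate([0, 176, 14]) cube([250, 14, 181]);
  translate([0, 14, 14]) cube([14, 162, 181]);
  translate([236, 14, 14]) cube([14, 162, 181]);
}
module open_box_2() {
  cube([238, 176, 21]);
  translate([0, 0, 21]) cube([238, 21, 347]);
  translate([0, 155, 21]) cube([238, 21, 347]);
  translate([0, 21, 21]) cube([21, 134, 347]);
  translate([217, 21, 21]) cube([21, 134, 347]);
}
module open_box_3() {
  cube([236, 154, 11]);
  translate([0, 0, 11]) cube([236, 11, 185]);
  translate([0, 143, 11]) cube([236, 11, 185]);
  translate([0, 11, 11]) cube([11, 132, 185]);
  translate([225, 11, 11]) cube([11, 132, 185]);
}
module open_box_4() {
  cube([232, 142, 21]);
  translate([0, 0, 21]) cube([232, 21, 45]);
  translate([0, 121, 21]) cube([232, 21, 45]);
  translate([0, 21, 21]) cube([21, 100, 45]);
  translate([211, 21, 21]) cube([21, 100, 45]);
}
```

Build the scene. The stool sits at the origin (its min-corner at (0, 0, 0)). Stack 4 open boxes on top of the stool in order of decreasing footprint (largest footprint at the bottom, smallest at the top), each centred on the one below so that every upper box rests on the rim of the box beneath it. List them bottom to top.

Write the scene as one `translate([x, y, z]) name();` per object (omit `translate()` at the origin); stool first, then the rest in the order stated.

stool();
translate([33, 81, 385]) open_box();
translate([39, 88, 580]) open_box_2();
translate([40, 99, 948]) open_box_3();
translate([42, 105, 1144]) open_box_4();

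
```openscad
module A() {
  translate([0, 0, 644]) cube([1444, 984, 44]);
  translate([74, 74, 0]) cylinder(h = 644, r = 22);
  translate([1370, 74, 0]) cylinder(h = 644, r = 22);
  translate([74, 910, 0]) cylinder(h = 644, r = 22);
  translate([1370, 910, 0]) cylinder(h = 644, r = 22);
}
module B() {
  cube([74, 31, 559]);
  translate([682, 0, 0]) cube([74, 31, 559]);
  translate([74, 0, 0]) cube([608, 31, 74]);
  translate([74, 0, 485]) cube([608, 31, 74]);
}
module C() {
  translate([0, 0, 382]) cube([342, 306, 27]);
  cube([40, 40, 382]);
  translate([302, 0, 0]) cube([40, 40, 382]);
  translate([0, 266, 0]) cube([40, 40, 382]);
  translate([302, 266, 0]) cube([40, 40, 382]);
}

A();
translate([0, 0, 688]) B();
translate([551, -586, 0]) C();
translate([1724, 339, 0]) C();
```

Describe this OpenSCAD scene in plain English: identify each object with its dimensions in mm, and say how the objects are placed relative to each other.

A is a table: top 1444 mm (x) × 984 mm (y), 44 mm thick, upper face at z = 688 mm, on four round legs of 44 mm diameter, each leg's bounding box inset 52 mm from the nearest pair of top edges, running from z = 0 to the bottom of the top.

B is a rectangular picture frame lying in the x–z plane (depth along y). The opening is 608 mm wide (x) by 411 mm tall (z), surrounded by a border 74 mm wide on all four sides. The frame is 31 mm deep and is made of two full-height vertical stiles with two horizontal rails fitted between them.

C is a four-legged stool. The seat is a 342×306×27 mm slab whose top surface is at z = 409 mm; four square legs, each 40×40 mm in cross-section, run from the floor (z = 0) to the underside of the seat, each flush with a corner of the seat.

The picture frame is on top of the table. Two stools sit around the table at the −y, +x sides.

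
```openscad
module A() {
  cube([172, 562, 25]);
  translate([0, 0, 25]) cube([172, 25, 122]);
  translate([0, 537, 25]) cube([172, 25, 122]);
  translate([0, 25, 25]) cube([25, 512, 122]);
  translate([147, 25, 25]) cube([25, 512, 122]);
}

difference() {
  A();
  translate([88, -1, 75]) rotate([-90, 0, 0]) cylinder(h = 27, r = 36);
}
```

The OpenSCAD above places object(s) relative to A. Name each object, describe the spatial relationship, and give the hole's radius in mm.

The subtracted cylinder has r = 36 mm.

A is an open box. The open box has a circular hole through its front wall. The hole's radius is 36 mm.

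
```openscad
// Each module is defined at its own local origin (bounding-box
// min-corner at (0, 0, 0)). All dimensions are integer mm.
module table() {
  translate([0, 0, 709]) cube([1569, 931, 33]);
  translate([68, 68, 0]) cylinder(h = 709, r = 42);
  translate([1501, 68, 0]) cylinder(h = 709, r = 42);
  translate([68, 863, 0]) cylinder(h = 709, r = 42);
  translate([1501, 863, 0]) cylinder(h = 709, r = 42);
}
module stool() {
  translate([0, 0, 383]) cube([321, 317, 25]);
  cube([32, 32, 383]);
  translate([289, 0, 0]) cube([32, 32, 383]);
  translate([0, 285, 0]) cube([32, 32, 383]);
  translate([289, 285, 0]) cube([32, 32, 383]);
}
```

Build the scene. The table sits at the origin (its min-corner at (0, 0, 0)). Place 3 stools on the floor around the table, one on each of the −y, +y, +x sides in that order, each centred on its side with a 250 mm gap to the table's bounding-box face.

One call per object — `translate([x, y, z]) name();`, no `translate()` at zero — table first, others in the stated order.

table();
translate([624, -567, 0]) stool();
translate([624, 1181, 0]) stool();
translate([1819, 307, 0]) stool();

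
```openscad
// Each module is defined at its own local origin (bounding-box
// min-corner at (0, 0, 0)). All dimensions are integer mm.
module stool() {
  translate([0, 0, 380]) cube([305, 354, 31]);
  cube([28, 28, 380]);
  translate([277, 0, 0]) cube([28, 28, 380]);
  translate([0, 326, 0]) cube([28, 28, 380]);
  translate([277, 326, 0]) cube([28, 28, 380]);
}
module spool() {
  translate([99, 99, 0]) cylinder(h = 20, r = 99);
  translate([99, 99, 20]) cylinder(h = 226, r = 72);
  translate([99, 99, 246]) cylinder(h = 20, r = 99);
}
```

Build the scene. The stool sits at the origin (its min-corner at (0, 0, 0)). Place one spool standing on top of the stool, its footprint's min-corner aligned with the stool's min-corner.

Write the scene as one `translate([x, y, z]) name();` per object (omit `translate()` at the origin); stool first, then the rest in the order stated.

stool();
translate([0, 0, 411]) spool();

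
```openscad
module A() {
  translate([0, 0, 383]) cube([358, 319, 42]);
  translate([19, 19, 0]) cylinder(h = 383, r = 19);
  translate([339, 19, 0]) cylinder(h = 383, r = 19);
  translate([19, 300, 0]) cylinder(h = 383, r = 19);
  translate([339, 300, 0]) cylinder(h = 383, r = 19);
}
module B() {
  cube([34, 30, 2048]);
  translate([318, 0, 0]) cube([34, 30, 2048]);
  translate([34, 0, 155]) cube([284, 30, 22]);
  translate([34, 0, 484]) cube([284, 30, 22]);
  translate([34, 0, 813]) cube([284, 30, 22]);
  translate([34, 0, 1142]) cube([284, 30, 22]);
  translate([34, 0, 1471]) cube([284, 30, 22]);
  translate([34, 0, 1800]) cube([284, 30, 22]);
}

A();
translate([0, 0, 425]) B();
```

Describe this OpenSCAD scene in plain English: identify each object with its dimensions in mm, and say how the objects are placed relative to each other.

A is a four-legged stool. The seat is 358×319 mm, 42 mm thick, top at z = 425 mm. It stands on four round legs, each 38 mm in diameter, from z = 0 to the seat underside, each leg's axis is inset half a diameter from the nearest pair of seat edges (so the leg's bounding box is flush with the corner).

B is a wooden ladder with two side rails of 34×30 mm section and 2048 mm height, set 352 mm apart overall. Between them run 6 rectangular rungs (30 mm deep, 22 mm thick), front faces flush with the rails' −y face. The bottom of the first rung is 155 mm above the floor and each subsequent rung is 329 mm higher than the one below.

The ladder is on top of the stool.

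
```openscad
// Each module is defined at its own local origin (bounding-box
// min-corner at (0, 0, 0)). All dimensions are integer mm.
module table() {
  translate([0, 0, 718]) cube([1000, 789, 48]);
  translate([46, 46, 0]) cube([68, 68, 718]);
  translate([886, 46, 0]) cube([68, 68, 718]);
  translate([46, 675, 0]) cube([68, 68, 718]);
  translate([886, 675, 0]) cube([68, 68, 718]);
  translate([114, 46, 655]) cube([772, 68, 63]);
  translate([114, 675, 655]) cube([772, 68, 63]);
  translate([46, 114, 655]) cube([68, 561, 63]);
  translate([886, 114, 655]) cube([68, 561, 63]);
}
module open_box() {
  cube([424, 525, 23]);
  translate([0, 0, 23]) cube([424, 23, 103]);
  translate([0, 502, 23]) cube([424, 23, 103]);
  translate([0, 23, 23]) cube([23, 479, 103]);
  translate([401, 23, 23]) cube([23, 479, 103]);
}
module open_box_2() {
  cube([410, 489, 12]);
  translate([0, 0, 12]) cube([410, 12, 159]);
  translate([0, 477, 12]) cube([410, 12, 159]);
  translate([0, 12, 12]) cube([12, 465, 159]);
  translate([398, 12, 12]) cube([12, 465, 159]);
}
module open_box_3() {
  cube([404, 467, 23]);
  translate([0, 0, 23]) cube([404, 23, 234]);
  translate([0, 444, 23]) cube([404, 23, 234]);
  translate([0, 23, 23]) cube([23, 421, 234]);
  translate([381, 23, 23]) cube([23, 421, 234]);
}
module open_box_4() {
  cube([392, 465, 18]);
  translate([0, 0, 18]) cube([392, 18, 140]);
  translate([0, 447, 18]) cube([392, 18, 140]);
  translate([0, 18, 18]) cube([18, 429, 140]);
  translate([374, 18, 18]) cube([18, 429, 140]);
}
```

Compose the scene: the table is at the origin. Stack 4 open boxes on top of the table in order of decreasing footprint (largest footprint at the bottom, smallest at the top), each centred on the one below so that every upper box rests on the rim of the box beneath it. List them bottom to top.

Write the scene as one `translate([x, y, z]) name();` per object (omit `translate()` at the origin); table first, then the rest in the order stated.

table();
translate([288, 132, 766]) open_box();
translate([295, 150, 892]) open_box_2();
translate([298, 161, 1063]) open_box_3();
translate([304, 162, 1320]) open_box_4();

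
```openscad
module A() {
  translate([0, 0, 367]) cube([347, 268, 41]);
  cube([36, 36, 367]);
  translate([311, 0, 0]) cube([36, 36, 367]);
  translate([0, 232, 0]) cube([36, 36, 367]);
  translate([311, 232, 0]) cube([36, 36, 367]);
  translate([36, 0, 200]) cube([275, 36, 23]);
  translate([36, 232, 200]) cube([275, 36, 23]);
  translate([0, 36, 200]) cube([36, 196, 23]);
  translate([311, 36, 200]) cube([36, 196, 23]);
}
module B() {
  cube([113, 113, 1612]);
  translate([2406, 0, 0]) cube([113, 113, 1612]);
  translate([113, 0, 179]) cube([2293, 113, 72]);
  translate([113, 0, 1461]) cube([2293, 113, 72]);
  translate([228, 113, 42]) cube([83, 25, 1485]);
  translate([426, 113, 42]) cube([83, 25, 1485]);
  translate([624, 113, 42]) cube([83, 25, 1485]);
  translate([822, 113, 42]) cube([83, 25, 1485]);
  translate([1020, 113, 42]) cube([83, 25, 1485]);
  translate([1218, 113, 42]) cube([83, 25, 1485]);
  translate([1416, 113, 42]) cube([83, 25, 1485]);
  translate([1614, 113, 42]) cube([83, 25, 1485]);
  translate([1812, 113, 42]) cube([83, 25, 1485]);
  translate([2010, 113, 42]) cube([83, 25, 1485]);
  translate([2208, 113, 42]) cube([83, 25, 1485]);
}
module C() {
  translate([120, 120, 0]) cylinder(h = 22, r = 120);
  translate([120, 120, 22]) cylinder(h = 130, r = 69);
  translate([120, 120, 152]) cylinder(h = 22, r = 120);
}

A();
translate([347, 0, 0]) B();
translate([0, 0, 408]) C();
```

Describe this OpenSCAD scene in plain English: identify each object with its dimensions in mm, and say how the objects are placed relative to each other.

A is a four-legged stool. The seat is a 347×268×41 mm slab whose top surface is at z = 408 mm; four square legs, each 36×36 mm in cross-section, run from the floor (z = 0) to the underside of the seat, each flush with a corner of the seat. Four stretchers, 36 mm wide and 23 mm tall, connect adjacent legs with their undersides at z = 200 mm, each running between the inner faces of the legs it joins and aligned with the legs' outer faces on the other axis.

B is a fence section. Two 113×113 mm posts, 1612 mm tall, stand on the floor with a clear span of 2293 mm between their inner faces. Two horizontal rails of 113×72 mm section span the gap between the posts with their undersides at z = 179 mm and z = 1461 mm, flush with the posts' −y face. 11 pickets, each 83 mm wide, 25 mm thick and 1485 mm tall, are fixed to the +y face of the rails with their bottoms at z = 42 mm, evenly spaced across the span with equal gaps (rounded down to the nearest mm) at the −x end and between each pair — any rounding remainder accumulates at the +x end.

C is a spool: two coaxial disc flanges of radius 120 mm and thickness 22 mm, joined by a core cylinder of radius 69 mm and height 130 mm. The lower flange rests on z = 0 and the three cylinders share a vertical axis.

The fence section is against the stool's +x side, with their −y faces flush. The spool is on top of the stool.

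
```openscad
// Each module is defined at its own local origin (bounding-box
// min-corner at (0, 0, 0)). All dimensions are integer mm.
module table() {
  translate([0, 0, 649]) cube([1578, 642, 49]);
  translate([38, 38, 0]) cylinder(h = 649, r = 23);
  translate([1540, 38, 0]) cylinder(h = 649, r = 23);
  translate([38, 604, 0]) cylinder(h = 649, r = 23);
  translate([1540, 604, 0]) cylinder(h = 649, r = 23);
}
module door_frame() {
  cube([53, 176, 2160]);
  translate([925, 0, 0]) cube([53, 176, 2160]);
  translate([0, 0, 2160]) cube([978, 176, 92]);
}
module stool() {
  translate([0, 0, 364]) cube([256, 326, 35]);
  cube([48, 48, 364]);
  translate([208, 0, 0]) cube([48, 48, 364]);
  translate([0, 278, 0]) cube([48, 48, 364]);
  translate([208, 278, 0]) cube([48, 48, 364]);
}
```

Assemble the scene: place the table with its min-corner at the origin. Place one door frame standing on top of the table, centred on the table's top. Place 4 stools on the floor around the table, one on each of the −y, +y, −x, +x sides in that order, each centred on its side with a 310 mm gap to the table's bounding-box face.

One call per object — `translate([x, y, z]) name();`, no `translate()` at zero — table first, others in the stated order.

table();
translate([300, 233, 698]) door_frame();
translate([661, -636, 0]) stool();
translate([661, 952, 0]) stool();
translate([-566, 158, 0]) stool();
translate([1888, 158, 0]) stool();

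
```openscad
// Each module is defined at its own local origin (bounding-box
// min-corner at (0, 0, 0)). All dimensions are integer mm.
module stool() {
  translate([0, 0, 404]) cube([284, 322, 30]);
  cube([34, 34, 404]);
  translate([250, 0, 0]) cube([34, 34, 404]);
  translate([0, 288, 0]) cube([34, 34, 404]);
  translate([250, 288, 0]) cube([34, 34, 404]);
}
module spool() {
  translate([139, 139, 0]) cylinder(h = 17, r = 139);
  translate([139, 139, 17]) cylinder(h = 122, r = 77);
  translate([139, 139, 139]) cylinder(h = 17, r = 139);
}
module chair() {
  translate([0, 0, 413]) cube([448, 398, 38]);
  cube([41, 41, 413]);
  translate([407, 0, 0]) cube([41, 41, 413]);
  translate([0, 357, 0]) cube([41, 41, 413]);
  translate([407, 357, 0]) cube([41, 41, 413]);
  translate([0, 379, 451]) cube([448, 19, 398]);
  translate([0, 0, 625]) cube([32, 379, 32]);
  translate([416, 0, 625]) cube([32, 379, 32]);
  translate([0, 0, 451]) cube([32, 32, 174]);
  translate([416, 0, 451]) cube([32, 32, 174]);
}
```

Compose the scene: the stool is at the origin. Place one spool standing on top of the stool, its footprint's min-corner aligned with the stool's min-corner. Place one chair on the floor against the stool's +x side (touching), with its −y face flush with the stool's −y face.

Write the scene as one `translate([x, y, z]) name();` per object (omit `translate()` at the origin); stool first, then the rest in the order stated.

stool();
translate([0, 0, 434]) spool();
translate([284, 0, 0]) chair();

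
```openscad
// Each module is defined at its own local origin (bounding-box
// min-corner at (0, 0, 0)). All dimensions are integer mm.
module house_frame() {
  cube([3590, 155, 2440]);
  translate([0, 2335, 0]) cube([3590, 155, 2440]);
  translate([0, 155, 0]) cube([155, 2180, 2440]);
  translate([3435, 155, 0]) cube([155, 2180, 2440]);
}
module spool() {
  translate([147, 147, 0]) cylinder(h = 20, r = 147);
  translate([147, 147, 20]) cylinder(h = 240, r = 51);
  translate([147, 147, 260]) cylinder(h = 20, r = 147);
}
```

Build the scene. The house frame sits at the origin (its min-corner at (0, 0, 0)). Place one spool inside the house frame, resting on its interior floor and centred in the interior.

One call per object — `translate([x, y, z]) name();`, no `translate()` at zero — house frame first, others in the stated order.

house_frame();
translate([1648, 1098, 0]) spool();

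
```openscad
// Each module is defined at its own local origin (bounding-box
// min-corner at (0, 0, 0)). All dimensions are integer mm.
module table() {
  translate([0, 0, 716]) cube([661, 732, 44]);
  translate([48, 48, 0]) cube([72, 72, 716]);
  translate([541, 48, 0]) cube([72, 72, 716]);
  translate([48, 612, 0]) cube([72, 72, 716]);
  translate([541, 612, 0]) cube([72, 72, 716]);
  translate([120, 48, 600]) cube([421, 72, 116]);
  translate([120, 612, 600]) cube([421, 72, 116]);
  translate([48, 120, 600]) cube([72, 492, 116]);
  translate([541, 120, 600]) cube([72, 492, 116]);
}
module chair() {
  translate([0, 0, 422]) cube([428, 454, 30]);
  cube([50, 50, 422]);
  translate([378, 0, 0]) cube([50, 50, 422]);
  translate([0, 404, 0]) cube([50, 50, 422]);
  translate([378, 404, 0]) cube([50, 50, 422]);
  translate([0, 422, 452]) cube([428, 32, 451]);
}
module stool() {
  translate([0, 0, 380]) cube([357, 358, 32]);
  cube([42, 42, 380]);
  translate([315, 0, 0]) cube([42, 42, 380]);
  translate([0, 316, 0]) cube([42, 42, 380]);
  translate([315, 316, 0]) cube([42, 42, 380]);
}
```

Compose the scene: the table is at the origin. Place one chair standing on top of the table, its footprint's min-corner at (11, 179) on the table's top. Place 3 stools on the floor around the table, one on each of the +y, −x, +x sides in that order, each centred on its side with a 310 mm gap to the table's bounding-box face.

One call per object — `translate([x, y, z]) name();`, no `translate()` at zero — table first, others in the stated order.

table();
translate([11, 179, 760]) chair();
translate([152, 1042, 0]) stool();
translate([-667, 187, 0]) stool();
translate([971, 187, 0]) stool();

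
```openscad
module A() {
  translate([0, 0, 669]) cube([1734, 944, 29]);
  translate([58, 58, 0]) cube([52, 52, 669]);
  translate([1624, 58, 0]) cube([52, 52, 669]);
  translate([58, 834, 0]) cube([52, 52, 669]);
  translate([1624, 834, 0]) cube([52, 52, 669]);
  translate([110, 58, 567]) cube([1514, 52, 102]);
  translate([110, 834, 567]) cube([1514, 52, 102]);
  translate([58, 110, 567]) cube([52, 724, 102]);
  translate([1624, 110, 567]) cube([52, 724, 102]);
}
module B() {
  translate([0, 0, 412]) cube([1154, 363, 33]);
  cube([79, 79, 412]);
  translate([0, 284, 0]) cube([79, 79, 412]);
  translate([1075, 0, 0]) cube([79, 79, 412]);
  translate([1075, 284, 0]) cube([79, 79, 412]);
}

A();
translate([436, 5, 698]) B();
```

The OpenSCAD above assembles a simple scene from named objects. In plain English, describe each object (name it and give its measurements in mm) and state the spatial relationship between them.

A is a rectangular dining table. The top is 1734×944×29 mm with its upper surface at z = 698 mm. It stands on four 52×52 mm square legs, each inset 58 mm from the nearest pair of top edges, running from the floor to the underside of the top. Four apron rails, 52 mm thick and 102 mm tall, run between adjacent legs with their top edges flush with the underside of the top and their outer faces flush with the legs' outer faces.

B is a bench: a 1154×363 mm seat slab, 33 mm thick, top at z = 445 mm, on four 79×79 mm square legs flush with the seat corners and standing on z = 0.

The bench is on top of the table.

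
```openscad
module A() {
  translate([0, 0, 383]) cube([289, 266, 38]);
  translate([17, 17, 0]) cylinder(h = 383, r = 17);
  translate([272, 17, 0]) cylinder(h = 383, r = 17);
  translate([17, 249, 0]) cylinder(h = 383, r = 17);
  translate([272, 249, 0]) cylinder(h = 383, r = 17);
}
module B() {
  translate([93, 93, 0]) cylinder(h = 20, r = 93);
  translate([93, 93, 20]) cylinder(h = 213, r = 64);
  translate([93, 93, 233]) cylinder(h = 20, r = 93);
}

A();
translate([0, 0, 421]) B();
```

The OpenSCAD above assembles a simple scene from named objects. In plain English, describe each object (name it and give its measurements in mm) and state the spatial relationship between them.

A is a simple wooden stool: a rectangular seat 289 mm (x) by 266 mm (y), 38 mm thick, top face at z = 421 mm, on four round legs, each 34 mm in diameter. The legs rest on z = 0, each leg's axis is inset half a diameter from the nearest pair of seat edges (so the leg's bounding box is flush with the corner).

B is a spool: two coaxial disc flanges of radius 93 mm and thickness 20 mm, joined by a core cylinder of radius 64 mm and height 213 mm. The lower flange rests on z = 0 and the three cylinders share a vertical axis.

The spool is on top of the stool.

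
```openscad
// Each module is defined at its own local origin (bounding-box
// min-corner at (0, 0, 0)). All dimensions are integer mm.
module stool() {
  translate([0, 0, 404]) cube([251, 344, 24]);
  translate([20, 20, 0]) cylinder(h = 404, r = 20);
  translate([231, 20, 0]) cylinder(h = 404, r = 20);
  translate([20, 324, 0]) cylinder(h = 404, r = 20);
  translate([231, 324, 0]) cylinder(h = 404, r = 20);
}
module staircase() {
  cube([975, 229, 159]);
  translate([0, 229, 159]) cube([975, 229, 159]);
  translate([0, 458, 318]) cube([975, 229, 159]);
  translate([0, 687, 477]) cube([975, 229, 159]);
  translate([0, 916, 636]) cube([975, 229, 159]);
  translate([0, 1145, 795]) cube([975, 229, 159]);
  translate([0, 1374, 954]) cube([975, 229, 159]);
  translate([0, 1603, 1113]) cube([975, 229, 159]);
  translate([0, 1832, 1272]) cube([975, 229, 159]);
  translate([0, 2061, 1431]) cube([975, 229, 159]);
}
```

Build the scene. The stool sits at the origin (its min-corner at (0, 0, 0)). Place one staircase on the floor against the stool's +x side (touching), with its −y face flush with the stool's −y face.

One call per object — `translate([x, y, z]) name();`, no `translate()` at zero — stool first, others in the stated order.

stool();
translate([251, 0, 0]) staircase();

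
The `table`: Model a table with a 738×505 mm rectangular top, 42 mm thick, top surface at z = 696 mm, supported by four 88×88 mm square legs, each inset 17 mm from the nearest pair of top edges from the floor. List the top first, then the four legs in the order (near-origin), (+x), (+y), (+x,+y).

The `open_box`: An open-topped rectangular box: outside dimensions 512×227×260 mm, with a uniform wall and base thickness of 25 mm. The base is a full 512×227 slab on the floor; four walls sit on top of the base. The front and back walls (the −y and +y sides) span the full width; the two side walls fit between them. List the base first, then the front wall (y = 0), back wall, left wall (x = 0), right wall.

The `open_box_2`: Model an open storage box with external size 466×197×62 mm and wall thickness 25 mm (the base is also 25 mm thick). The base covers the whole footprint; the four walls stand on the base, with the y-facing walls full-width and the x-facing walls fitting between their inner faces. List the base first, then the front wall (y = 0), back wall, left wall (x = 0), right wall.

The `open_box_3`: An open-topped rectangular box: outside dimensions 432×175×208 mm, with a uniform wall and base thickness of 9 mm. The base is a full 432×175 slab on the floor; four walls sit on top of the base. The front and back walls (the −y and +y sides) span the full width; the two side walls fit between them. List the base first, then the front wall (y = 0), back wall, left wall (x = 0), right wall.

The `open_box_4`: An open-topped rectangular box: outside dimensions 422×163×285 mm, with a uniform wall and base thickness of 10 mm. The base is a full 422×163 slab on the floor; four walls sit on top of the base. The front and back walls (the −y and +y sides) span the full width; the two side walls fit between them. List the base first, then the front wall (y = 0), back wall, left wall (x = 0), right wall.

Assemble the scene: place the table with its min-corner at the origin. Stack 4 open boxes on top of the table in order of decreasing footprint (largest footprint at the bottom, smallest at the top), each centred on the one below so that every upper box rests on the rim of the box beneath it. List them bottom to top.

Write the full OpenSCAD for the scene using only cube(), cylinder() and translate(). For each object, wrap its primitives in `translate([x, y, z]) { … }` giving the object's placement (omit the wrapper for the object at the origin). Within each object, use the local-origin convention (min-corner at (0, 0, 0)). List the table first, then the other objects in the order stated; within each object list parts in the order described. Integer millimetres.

translate([0, 0, 654]) cube([738, 505, 42]);
translate([17, 17, 0]) cube([88, 88, 654]);
translate([633, 17, 0]) cube([88, 88, 654]);
translate([17, 400, 0]) cube([88, 88, 654]);
translate([633, 400, 0]) cube([88, 88, 654]);
translate([113, 139, 696]) {
  cube([512, 227, 25]);
  translate([0, 0, 25]) cube([512, 25, 235]);
  translate([0, 202, 25]) cube([512, 25, 235]);
  translate([0, 25, 25]) cube([25, 177, 235]);
  translate([487, 25, 25]) cube([25, 177, 235]);
}
translate([136, 154, 956]) {
  cube([466, 197, 25]);
  translate([0, 0, 25]) cube([466, 25, 37]);
  translate([0, 172, 25]) cube([466, 25, 37]);
  translate([0, 25, 25]) cube([25, 147, 37]);
  translate([441, 25, 25]) cube([25, 147, 37]);
}
translate([153, 165, 1018]) {
  cube([432, 175, 9]);
  translate([0, 0, 9]) cube([432, 9, 199]);
  translate([0, 166, 9]) cube([432, 9, 199]);
  translate([0, 9, 9]) cube([9, 157, 199]);
  translate([423, 9, 9]) cube([9, 157, 199]);
}
translate([158, 171, 1226]) {
  cube([422, 163, 10]);
  translate([0, 0, 10]) cube([422, 10, 275]);
  translate([0, 153, 10]) cube([422, 10, 275]);
  translate([0, 10, 10]) cube([10, 143, 275]);
  translate([412, 10, 10]) cube([10, 143, 275]);
}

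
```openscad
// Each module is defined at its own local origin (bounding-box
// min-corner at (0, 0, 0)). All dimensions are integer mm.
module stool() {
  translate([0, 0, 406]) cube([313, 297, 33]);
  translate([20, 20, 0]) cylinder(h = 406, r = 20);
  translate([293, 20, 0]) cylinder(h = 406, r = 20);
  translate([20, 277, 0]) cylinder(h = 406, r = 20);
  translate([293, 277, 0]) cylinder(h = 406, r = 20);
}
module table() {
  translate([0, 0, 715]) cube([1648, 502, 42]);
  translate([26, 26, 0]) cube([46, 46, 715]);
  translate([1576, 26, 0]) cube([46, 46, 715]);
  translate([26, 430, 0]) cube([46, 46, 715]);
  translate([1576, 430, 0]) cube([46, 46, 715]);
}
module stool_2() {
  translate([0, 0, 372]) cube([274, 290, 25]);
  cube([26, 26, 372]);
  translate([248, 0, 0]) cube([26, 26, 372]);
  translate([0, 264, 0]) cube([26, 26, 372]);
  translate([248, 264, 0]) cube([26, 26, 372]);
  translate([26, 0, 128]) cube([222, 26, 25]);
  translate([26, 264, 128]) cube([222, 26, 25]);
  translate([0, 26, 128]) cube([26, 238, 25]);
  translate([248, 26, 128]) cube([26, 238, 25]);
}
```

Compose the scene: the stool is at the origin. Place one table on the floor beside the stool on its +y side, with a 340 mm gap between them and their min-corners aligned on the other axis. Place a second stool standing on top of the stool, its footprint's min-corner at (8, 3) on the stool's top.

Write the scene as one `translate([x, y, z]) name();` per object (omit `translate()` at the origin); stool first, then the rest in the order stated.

stool();
translate([0, 637, 0]) table();
translate([8, 3, 439]) stool_2();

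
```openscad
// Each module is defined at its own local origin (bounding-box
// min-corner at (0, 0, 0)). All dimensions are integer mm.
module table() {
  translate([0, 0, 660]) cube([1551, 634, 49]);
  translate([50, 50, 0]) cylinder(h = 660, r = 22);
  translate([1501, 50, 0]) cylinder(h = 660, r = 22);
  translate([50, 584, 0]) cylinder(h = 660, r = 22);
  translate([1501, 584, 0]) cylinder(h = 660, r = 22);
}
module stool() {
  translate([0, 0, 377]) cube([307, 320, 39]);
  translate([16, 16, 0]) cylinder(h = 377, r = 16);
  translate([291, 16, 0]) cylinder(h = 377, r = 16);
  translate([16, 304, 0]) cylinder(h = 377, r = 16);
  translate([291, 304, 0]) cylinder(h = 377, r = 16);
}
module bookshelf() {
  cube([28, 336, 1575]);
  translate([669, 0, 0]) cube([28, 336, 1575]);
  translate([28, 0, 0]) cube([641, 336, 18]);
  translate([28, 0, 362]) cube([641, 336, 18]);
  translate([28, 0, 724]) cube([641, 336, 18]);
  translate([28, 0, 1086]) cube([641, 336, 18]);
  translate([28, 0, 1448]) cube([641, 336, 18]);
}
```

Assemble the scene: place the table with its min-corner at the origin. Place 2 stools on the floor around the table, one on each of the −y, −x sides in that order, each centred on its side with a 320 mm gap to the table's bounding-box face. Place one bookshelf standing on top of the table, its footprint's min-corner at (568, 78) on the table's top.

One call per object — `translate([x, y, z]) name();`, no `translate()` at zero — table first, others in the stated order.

table();
translate([622, -640, 0]) stool();
translate([-627, 157, 0]) stool();
translate([568, 78, 709]) bookshelf();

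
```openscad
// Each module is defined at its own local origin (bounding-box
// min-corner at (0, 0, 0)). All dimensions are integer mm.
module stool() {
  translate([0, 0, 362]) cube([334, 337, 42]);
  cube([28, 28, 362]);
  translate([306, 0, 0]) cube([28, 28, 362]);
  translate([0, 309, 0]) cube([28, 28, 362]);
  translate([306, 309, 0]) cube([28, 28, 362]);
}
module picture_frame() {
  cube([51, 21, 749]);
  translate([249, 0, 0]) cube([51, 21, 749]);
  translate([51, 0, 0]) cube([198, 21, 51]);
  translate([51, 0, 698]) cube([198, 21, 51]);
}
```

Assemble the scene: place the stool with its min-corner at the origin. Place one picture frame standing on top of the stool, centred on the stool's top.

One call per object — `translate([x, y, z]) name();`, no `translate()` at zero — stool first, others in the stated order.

stool();
translate([17, 158, 404]) picture_frame();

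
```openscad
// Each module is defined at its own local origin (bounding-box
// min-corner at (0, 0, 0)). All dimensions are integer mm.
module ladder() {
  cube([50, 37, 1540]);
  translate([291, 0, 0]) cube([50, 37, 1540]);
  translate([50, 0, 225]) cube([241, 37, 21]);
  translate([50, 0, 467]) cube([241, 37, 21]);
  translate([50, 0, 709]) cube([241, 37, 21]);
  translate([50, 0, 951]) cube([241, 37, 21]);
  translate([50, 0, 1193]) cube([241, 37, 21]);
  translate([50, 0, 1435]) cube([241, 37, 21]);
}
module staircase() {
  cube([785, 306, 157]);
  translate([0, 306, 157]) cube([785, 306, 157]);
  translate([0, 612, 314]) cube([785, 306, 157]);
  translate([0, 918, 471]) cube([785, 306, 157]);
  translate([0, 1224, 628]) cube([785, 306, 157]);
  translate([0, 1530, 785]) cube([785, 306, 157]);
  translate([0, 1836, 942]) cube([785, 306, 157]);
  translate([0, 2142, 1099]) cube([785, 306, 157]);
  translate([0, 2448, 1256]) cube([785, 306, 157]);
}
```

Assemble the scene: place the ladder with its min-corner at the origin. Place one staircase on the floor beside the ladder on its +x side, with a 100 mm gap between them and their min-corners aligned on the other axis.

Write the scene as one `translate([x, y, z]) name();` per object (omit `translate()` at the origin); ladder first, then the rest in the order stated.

ladder();
translate([441, 0, 0]) staircase();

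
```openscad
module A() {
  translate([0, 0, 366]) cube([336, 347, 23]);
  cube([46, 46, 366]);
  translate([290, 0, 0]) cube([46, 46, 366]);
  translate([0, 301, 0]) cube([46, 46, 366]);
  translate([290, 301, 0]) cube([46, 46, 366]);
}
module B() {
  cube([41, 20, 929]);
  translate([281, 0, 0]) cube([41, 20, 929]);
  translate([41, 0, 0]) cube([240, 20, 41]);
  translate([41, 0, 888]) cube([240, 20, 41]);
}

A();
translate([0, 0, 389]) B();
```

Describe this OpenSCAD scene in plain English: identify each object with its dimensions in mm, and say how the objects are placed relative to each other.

A is a four-legged stool. The seat is 336×347 mm, 23 mm thick, top at z = 389 mm. It stands on four square legs, each 46×46 mm in cross-section, from z = 0 to the seat underside, each flush with a corner of the seat.

B is a picture frame with a 240×847 mm rectangular opening (x by z) and a uniform 41 mm border on every side. Frame depth is 20 mm along y. It is built from two vertical stiles running the full outside height and two horizontal rails spanning the gap between the stiles.

The picture frame is on top of the stool.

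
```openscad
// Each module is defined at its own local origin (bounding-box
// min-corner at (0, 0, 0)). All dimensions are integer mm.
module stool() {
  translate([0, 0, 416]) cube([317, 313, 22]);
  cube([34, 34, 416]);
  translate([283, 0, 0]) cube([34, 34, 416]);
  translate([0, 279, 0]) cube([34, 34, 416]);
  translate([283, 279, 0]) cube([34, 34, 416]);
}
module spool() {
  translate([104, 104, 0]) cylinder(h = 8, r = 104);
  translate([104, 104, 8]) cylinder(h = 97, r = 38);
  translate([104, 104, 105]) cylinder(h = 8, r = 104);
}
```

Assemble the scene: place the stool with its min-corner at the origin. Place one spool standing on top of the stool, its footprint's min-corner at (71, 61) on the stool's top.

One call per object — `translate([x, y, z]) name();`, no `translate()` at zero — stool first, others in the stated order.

stool();
translate([71, 61, 438]) spool();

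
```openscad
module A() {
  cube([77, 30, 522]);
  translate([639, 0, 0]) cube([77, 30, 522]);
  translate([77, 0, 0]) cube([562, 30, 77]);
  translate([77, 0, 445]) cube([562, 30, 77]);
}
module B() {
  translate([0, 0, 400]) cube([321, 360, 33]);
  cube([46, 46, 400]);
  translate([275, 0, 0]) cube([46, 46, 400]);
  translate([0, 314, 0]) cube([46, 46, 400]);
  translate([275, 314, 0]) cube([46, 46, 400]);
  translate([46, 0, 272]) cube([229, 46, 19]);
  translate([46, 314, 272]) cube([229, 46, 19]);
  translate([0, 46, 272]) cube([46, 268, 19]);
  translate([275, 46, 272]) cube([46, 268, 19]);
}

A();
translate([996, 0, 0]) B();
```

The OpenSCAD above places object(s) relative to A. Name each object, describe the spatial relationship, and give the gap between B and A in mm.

The stool's nearest face is 280 mm from the picture frame's +x face.

A is a picture frame. B is a stool. The stool is on the floor beside the picture frame on its +x side. The gap between the stool and the picture frame is 280 mm.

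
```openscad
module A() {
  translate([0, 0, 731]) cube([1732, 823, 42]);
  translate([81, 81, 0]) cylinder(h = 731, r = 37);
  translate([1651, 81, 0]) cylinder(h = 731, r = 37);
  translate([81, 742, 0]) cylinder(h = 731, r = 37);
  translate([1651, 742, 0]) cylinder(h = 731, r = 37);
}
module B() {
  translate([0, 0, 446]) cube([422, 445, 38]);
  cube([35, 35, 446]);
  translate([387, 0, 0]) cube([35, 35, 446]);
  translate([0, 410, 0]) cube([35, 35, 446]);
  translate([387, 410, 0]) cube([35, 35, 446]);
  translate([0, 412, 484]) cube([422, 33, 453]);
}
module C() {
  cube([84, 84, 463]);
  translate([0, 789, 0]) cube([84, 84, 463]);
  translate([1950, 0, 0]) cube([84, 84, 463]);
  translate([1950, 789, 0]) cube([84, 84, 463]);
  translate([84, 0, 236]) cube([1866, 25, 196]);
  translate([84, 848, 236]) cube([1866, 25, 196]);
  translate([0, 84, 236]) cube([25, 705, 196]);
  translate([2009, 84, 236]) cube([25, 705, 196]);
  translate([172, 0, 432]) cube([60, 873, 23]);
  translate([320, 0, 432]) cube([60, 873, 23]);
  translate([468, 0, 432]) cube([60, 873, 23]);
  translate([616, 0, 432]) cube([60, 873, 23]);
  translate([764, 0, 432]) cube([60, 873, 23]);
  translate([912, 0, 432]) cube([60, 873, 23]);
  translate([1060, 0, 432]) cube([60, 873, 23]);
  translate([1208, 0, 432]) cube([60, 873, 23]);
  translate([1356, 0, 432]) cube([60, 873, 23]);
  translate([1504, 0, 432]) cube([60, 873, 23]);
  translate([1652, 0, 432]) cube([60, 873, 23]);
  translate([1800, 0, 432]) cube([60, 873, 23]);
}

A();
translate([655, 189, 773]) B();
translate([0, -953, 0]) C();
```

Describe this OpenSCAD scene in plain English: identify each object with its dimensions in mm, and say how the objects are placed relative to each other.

A is a table with a 1732×823 mm rectangular top, 42 mm thick, top surface at z = 773 mm, supported by four round legs of 74 mm diameter, each leg's bounding box inset 44 mm from the nearest pair of top edges, running from the floor.

B is a chair: 422×445 mm seat, 38 mm thick, top at z = 484 mm, on four 35 mm square corner legs flush with the seat edges. A 33 mm thick backrest slab spans the full seat width, extending 453 mm above the seat top, its back face flush with the seat's +y edge.

C is a bed frame 2034 mm long (x) by 873 mm wide (y). Four 84×84 mm corner posts, 463 mm tall, at the corners of the footprint. Four rails of 25 mm thickness and 196 mm height run between adjacent posts with their undersides at z = 236 mm, their outer faces flush with the outside of the frame (the two x-running rails run between the posts' inner faces; the two y-running rails run between the posts' inner faces). 12 slats, each 60 mm wide (x) and 23 mm thick, lie across the top of the two x-running rails, running the full 873 mm width of the frame in y; the slats are evenly spaced along x between the inner faces of the end posts with equal gaps (rounded down to the nearest mm) at the −x end and between each pair — any rounding remainder accumulates at the +x end.

The chair is on top of the table, centred. The bed frame is on the floor beside the table on its −y side.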